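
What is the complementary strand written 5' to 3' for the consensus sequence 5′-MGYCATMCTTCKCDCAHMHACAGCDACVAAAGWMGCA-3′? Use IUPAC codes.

Standard pairs A↔T, G↔C; ambiguity codes pair Y↔R, M↔K, W↔W, D↔H, V↔B. Complement (KCRGTAKGAAGMGHGTDKDTGTCGHTGBTTTCWKCGT), then reverse for 5'→3'.

5'-TGCKWCTTTBGTHGCTGTDKDTGHGMGAAGKATGRCK-3'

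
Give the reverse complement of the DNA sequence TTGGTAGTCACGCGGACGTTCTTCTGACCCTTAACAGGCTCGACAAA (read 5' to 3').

5′-TTTGTCGAGCCTGTTAAGGGTCAGAAGAACGTCCGCGTGACTACCAA-3′

Reading the sequence 3'→5' and pairing each base (A↔T, G↔C) gives the reverse complement directly.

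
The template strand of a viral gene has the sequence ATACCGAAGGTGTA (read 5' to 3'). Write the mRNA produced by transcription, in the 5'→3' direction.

5'-UACACCUUCGGUAU-3'

RNA polymerase reads the template 3'→5' and synthesizes mRNA 5'→3' by base-pairing (A→U, T→A, G↔C). The complement of the template is TATGGCTTCCACAT; antiparallel, so 5'→3' the coding strand is TACACCTTCGGTAT. Replace T with U for the mRNA.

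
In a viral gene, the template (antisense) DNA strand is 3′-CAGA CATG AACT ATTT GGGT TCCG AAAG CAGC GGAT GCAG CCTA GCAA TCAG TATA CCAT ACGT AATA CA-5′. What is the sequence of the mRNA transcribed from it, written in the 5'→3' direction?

5′-GUCUGUACUUGAUAAACCCAAGGCUUUCGUCGCCUACGUCGGAUCGUUAGUCAUAUGGUAUGCAUUAUGU-3′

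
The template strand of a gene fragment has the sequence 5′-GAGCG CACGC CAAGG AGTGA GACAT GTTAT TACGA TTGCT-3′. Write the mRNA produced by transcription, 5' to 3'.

RNA polymerase reads the template 3'→5' and synthesizes mRNA 5'→3' by base-pairing (A→U, T→A, G↔C). The complement of the template is CTCGCGTGCGGTTCCTCACTCTGTACAATAATGCTAACGA; antiparallel, so 5'→3' the coding strand is AGCAATCGTAATAACATGTCTCACTCCTTGGCGTGCGCTC. Replace T with U for the mRNA.

5'-AGCAAUCGUAAUAACAUGUCUCACUCCUUGGCGUGCGCUC-3'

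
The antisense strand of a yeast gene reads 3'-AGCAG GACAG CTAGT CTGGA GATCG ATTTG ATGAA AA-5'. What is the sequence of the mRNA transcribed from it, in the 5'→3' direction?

Reading the template 3'→5' as shown, RNA polymerase pairs each base (A→U, T→A, G↔C) to build mRNA 5'→3' directly.

5'-UCGUCCUGUCGAUCAGACCUCUAGCUAAACUACUUUU-3'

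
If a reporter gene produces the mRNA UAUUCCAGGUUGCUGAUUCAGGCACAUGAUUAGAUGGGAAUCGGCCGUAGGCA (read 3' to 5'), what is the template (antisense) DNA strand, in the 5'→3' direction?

Written 5'→3' the mRNA is ACGGAUGCCGGCUAAGGGUAGAUUAGUACACGGACUUAGUCGUUGGACCUUAU, so the coding DNA strand is ACGGATGCCGGCTAAGGGTAGATTAGTACACGGACTTAGTCGTTGGACCTTAT. The template is its reverse complement.

5′-ATAAGGTCCAACGACTAAGTCCGTGTACTAATCTACCCTTAGCCGGCATCCGT-3′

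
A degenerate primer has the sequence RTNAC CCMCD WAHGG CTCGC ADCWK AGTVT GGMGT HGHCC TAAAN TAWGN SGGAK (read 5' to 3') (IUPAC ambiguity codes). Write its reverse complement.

5'-MTCCSNCWTANTTTAGGDCDACKCCABACTMWGHTGCGAGCCDTWHGKGGGTNAY-3'

Standard pairs A↔T, G↔C; ambiguity codes pair R↔Y, M↔K, W↔W, S↔S, D↔H, V↔B, N↔N. Complement (YANTGGGKGHWTDCCGAGCGTHGWMTCABACCKCADCDGGATTTNATWCNSCCTM), then reverse for 5'→3'.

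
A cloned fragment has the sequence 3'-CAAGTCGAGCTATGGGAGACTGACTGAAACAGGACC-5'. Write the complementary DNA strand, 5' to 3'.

5'-GTTCAGCTCGATACCCTCTGACTGACTTTGTCCTGG-3'

The strand is given 3'→5', so its complement runs 5'→3' in the same left-to-right order: pair each base A↔T, G↔C.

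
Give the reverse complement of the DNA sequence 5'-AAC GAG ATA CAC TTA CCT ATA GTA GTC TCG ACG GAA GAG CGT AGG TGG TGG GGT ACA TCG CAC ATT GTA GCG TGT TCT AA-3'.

5'-TTAGAACACGCTACAATGTGCGATGTACCCCACCACCTACGCTCTTCCGTCGAGACTACTATAGGTAAGTGTATCTCGTT-3'

Reading the sequence 3'→5' and pairing each base (A↔T, G↔C) gives the reverse complement directly.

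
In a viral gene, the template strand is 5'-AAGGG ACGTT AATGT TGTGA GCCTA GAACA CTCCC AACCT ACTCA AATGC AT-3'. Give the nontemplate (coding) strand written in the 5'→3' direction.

The coding strand is complementary and antiparallel to the template: take the complement (A↔T, G↔C) and reverse.

5'-ATGCATTTGAGTAGGTTGGGAGTGTTCTAGGCTCACAACATTAACGTCCCTT-3'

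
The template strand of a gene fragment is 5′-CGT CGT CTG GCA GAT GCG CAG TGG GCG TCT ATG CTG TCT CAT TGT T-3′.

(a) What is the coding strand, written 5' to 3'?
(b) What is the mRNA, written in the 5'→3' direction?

(a) 5'-AACAATGAGACAGCATAGACGCCCACTGCGCATCTGCCAGACGACG-3'
(b) 5'-AACAAUGAGACAGCAUAGACGCCCACUGCGCAUCUGCCAGACGACG-3'

(a) The coding strand is the reverse complement of the template: complement GCAGCAGACCGTCTACGCGTCACCCGCAGATACGACAGAGTAACAA, then reverse.
(b) mRNA has the coding-strand sequence with T→U.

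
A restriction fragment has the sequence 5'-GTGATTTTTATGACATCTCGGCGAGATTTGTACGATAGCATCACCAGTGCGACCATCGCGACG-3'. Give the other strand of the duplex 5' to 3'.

5'-CGTCGCGATGGTCGCACTGGTGATGCTATCGTACAAATCTCGCCGAGATGTCATAAAAATCAC-3'

Pairing A↔T and G↔C gives CACTAAAAATACTGTAGAGCCGCTCTAAACATGCTATCGTAGTGGTCACGCTGGTAGCGCTGC, running 3'→5'. Reverse for the 5'→3' convention.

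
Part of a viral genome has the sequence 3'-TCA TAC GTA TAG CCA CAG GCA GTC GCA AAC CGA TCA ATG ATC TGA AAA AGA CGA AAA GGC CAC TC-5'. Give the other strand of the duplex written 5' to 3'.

The strand is given 3'→5', so its complement runs 5'→3' in the same left-to-right order: pair each base A↔T, G↔C.

5'-AGTATGCATATCGGTGTCCGTCAGCGTTTGGCTAGTTACTAGACTTTTTCTGCTTTTCCGGTGAG-3'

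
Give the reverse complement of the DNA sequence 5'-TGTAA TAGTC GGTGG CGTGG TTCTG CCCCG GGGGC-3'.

5'-GCCCCCGGGGCAGAACCACGCCACCGACTATTACA-3'

Complement each base (A↔T, G↔C): ACATTATCAGCCACCGCACCAAGACGGGGCCCCCG. Then reverse.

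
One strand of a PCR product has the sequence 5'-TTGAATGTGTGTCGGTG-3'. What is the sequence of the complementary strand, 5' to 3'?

5′-CACCGACACACATTCAA-3′

Pairing A↔T and G↔C gives AACTTACACACAGCCAC, running 3'→5'. Reverse for the 5'→3' convention.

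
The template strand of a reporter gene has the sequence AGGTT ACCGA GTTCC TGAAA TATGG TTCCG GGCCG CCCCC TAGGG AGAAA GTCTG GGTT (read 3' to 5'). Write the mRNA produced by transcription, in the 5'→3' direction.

5'-UCCAAUGGCUCAAGGACUUUAUACCAAGGCCCGGCGGGGGAUCCCUCUUUCAGACCCAA-3'

Reading the template 3'→5' as shown, RNA polymerase pairs each base (A→U, T→A, G↔C) to build mRNA 5'→3' directly.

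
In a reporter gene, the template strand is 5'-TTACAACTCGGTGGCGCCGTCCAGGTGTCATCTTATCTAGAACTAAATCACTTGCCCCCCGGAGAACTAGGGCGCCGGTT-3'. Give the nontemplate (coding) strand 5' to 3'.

5'-AACCGGCGCCCTAGTTCTCCGGGGGGCAAGTGATTTAGTTCTAGATAAGATGACACCTGGACGGCGCCACCGAGTTGTAA-3'

The coding strand is complementary and antiparallel to the template: take the complement (A↔T, G↔C) and reverse.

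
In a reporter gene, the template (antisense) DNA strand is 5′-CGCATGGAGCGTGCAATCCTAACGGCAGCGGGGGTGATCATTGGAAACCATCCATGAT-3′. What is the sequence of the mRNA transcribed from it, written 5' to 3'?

5'-AUCAUGGAUGGUUUCCAAUGAUCACCCCCGCUGCCGUUAGGAUUGCACGCUCCAUGCG-3'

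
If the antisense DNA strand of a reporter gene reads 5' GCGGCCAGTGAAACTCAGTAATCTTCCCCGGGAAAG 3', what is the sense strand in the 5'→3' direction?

5'-CTTTCCCGGGGAAGATTACTGAGTTTCACTGGCCGC-3'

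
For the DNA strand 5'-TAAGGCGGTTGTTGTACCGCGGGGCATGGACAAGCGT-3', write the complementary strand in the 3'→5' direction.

3'-ATTCCGCCAACAACATGGCGCCCCGTACCTGTTCGCA-5'

Base-pairing A↔T, G↔C gives the complement. The complementary strand is antiparallel, so paired with a 5'→3' strand it runs 3'→5'.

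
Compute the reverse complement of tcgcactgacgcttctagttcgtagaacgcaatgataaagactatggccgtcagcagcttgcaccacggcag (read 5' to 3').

Complement each base (A↔T, G↔C): AGCGTGACTGCGAAGATCAAGCATCTTGCGTTACTATTTCTGATACCGGCAGTCGTCGAACGTGGTGCCGTC. Then reverse.

5'-CTGCCGTGGTGCAAGCTGCTGACGGCCATAGTCTTTATCATTGCGTTCTACGAACTAGAAGCGTCAGTGCGA-3'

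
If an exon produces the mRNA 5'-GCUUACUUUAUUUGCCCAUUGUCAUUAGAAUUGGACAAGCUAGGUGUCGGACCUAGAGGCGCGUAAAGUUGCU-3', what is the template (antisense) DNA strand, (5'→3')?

5'-AGCAACTTTACGCGCCTCTAGGTCCGACACCTAGCTTGTCCAATTCTAATGACAATGGGCAAATAAAGTAAGC-3'

Replace U with T to get the coding DNA strand: GCTTACTTTATTTGCCCATTGTCATTAGAATTGGACAAGCTAGGTGTCGGACCTAGAGGCGCGTAAAGTTGCT. The template strand is its reverse complement (complement CGAATGAAATAAACGGGTAACAGTAATCTTAACCTGTTCGATCCACAGCCTGGATCTCCGCGCATTTCAACGA, then reverse).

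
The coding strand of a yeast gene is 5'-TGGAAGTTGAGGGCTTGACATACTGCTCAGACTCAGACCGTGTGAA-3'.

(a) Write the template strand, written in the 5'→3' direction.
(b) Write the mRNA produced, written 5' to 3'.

(a) The template strand is the reverse complement of the coding strand: complement ACCTTCAACTCCCGAACTGTATGACGAGTCTGAGTCTGGCACACTT, then reverse.
(b) mRNA matches the coding strand with T→U.

(a) 5'-TTCACACGGTCTGAGTCTGAGCAGTATGTCAAGCCCTCAACTTCCA-3'
(b) 5'-UGGAAGUUGAGGGCUUGACAUACUGCUCAGACUCAGACCGUGUGAA-3'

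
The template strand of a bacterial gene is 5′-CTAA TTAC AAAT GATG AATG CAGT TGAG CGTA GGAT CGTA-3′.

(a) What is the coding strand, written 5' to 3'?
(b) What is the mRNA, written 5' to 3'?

(a) 5'-TACGATCCTACGCTCAACTGCATTCATCATTTGTAATTAG-3'
(b) 5'-UACGAUCCUACGCUCAACUGCAUUCAUCAUUUGUAAUUAG-3'

(a) The coding strand is the reverse complement of the template: complement GATTAATGTTTACTACTTACGTCAACTCGCATCCTAGCAT, then reverse.
(b) mRNA has the coding-strand sequence with T→U.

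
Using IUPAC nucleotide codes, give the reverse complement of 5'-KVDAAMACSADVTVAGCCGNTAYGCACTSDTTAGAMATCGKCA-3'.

Standard pairs A↔T, G↔C; ambiguity codes pair Y↔R, M↔K, S↔S, D↔H, V↔B, N↔N. Complement (MBHTTKTGSTHBABTCGGCNATRCGTGASHAATCTKTAGCMGT), then reverse for 5'→3'.

5'-TGMCGATKTCTAAHSAGTGCRTANCGGCTBABHTSGTKTTHBM-3'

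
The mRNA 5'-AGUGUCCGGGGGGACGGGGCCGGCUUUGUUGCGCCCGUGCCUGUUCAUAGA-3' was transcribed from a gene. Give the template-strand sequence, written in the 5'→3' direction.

Replace U with T to get the coding DNA strand: AGTGTCCGGGGGGACGGGGCCGGCTTTGTTGCGCCCGTGCCTGTTCATAGA. The template strand is its reverse complement (complement TCACAGGCCCCCCTGCCCCGGCCGAAACAACGCGGGCACGGACAAGTATCT, then reverse).

5'-TCTATGAACAGGCACGGGCGCAACAAAGCCGGCCCCGTCCCCCCGGACACT-3'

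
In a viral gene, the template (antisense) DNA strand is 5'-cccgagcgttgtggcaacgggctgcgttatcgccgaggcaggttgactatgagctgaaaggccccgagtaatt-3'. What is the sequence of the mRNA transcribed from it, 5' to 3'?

RNA polymerase reads the template 3'→5' and synthesizes mRNA 5'→3' by base-pairing (A→U, T→A, G↔C). The complement of the template is GGGCTCGCAACACCGTTGCCCGACGCAATAGCGGCTCCGTCCAACTGATACTCGACTTTCCGGGGCTCATTAA; antiparallel, so 5'→3' the coding strand is AATTACTCGGGGCCTTTCAGCTCATAGTCAACCTGCCTCGGCGATAACGCAGCCCGTTGCCACAACGCTCGGG. Replace T with U for the mRNA.

5'-AAUUACUCGGGGCCUUUCAGCUCAUAGUCAACCUGCCUCGGCGAUAACGCAGCCCGUUGCCACAACGCUCGGG-3'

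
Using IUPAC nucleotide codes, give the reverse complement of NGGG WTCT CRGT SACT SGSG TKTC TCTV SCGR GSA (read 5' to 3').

5'-TSCYCGSBAGAGAMACSCSAGTSACYGAGAWCCCN-3'

Standard pairs A↔T, G↔C; ambiguity codes pair R↔Y, K↔M, W↔W, S↔S, V↔B, N↔N. Complement (NCCCWAGAGYCASTGASCSCAMAGAGABSGCYCST), then reverse for 5'→3'.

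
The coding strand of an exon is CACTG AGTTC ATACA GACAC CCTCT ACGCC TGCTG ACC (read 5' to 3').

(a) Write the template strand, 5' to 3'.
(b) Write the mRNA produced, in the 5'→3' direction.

(a) 5'-GGTCAGCAGGCGTAGAGGGTGTCTGTATGAACTCAGTG-3'
(b) 5'-CACUGAGUUCAUACAGACACCCUCUACGCCUGCUGACC-3'

(a) The template strand is the reverse complement of the coding strand: complement GTGACTCAAGTATGTCTGTGGGAGATGCGGACGACTGG, then reverse.
(b) mRNA matches the coding strand with T→U.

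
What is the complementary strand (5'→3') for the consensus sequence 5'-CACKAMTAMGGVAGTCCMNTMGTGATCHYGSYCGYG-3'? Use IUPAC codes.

Standard pairs A↔T, G↔C; ambiguity codes pair Y↔R, M↔K, S↔S, H↔D, V↔B, N↔N. Complement (GTGMTKATKCCBTCAGGKNAKCACTAGDRCSRGCRC), then reverse for 5'→3'.

5'-CRCGRSCRDGATCACKANKGGACTBCCKTAKTMGTG-3'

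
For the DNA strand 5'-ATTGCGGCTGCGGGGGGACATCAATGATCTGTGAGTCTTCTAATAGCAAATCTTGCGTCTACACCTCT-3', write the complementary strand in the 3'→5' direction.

Base-pairing A↔T, G↔C gives the complement. The complementary strand is antiparallel, so paired with a 5'→3' strand it runs 3'→5'.

3′-TAACGCCGACGCCCCCCTGTAGTTACTAGACACTCAGAAGATTATCGTTTAGAACGCAGATGTGGAGA-5′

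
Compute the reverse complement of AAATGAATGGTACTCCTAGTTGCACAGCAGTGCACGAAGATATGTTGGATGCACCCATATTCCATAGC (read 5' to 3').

5'-GCTATGGAATATGGGTGCATCCAACATATCTTCGTGCACTGCTGTGCAACTAGGAGTACCATTCATTT-3'

Complement each base (A↔T, G↔C): TTTACTTACCATGAGGATCAACGTGTCGTCACGTGCTTCTATACAACCTACGTGGGTATAAGGTATCG. Then reverse.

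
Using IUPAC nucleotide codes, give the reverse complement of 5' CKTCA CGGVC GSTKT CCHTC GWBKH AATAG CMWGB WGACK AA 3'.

Standard pairs A↔T, G↔C; ambiguity codes pair M↔K, W↔W, S↔S, B↔V, H↔D. Complement (GMAGTGCCBGCSAMAGGDAGCWVMDTTATCGKWCVWCTGMTT), then reverse for 5'→3'.

5'-TTMGTCWVCWKGCTATTDMVWCGADGGAMASCGBCCGTGAMG-3'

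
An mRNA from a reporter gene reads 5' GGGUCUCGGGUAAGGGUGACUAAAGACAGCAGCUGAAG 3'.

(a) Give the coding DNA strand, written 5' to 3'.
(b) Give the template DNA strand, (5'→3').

(a) The coding strand matches the mRNA with U→T.
(b) The template strand is the reverse complement of the coding strand.

(a) 5'-GGGTCTCGGGTAAGGGTGACTAAAGACAGCAGCTGAAG-3'
(b) 5'-CTTCAGCTGCTGTCTTTAGTCACCCTTACCCGAGACCC-3'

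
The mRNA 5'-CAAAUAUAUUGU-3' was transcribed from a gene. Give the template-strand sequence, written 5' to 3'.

5'-ACAATATATTTG-3'

Replace U with T to get the coding DNA strand: CAAATATATTGT. The template strand is its reverse complement (complement GTTTATATAACA, then reverse).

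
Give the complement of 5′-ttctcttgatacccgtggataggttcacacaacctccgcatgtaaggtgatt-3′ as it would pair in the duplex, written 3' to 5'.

Base-pairing A↔T, G↔C gives the complement. The complementary strand is antiparallel, so paired with a 5'→3' strand it runs 3'→5'.

3'-AAGAGAACTATGGGCACCTATCCAAGTGTGTTGGAGGCGTACATTCCACTAA-5'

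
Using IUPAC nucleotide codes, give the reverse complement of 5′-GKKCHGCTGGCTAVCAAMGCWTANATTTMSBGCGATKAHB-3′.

Standard pairs A↔T, G↔C; ambiguity codes pair M↔K, W↔W, S↔S, B↔V, H↔D, N↔N. Complement (CMMGDCGACCGATBGTTKCGWATNTAAAKSVCGCTAMTDV), then reverse for 5'→3'.

5'-VDTMATCGCVSKAAATNTAWGCKTTGBTAGCCAGCDGMMC-3'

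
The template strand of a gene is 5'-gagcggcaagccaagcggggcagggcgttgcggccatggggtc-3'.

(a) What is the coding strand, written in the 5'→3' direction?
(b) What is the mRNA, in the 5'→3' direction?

(a) 5'-GACCCCATGGCCGCAACGCCCTGCCCCGCTTGGCTTGCCGCTC-3'
(b) 5'-GACCCCAUGGCCGCAACGCCCUGCCCCGCUUGGCUUGCCGCUC-3'

(a) The coding strand is the reverse complement of the template: complement CTCGCCGTTCGGTTCGCCCCGTCCCGCAACGCCGGTACCCCAG, then reverse.
(b) mRNA has the coding-strand sequence with T→U.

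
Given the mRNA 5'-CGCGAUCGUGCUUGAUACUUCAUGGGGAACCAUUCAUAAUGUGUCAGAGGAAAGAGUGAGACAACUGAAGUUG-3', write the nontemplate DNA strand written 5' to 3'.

The coding DNA strand has the same 5'→3' sequence as the mRNA with U replaced by T.

5'-CGCGATCGTGCTTGATACTTCATGGGGAACCATTCATAATGTGTCAGAGGAAAGAGTGAGACAACTGAAGTTG-3'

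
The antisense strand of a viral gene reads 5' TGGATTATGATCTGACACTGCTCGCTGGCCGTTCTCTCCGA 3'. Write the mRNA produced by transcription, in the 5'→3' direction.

5'-UCGGAGAGAACGGCCAGCGAGCAGUGUCAGAUCAUAAUCCA-3'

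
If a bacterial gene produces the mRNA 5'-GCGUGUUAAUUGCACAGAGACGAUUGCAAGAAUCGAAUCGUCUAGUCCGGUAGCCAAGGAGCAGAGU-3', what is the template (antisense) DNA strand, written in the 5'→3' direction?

5′-ACTCTGCTCCTTGGCTACCGGACTAGACGATTCGATTCTTGCAATCGTCTCTGTGCAATTAACACGC-3′

Replace U with T to get the coding DNA strand: GCGTGTTAATTGCACAGAGACGATTGCAAGAATCGAATCGTCTAGTCCGGTAGCCAAGGAGCAGAGT. The template strand is its reverse complement (complement CGCACAATTAACGTGTCTCTGCTAACGTTCTTAGCTTAGCAGATCAGGCCATCGGTTCCTCGTCTCA, then reverse).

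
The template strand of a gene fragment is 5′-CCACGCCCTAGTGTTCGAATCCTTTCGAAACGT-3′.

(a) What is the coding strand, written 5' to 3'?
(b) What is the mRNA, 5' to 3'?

(a) The coding strand is the reverse complement of the template: complement GGTGCGGGATCACAAGCTTAGGAAAGCTTTGCA, then reverse.
(b) mRNA has the coding-strand sequence with T→U.

(a) 5'-ACGTTTCGAAAGGATTCGAACACTAGGGCGTGG-3'
(b) 5'-ACGUUUCGAAAGGAUUCGAACACUAGGGCGUGG-3'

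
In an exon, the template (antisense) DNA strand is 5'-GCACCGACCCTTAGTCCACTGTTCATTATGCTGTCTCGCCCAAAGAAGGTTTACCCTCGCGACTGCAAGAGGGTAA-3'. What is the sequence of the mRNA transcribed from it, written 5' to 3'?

5′-UUACCCUCUUGCAGUCGCGAGGGUAAACCUUCUUUGGGCGAGACAGCAUAAUGAACAGUGGACUAAGGGUCGGUGC-3′

The mRNA has the sequence of the coding strand (reverse complement of the template) with T→U. Reverse complement of GCACCGACCCTTAGTCCACTGTTCATTATGCTGTCTCGCCCAAAGAAGGTTTACCCTCGCGACTGCAAGAGGGTAA is TTACCCTCTTGCAGTCGCGAGGGTAAACCTTCTTTGGGCGAGACAGCATAATGAACAGTGGACTAAGGGTCGGTGC; then T→U.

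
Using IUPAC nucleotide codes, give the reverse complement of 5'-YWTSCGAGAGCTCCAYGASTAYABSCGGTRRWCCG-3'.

Standard pairs A↔T, G↔C; ambiguity codes pair R↔Y, W↔W, S↔S, B↔V. Complement (RWASGCTCTCGAGGTRCTSATRTVSGCCAYYWGGC), then reverse for 5'→3'.

5'-CGGWYYACCGSVTRTASTCRTGGAGCTCTCGSAWR-3'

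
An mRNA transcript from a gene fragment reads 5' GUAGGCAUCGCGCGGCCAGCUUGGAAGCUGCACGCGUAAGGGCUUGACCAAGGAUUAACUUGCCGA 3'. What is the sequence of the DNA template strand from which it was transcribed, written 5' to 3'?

Replace U with T to get the coding DNA strand: GTAGGCATCGCGCGGCCAGCTTGGAAGCTGCACGCGTAAGGGCTTGACCAAGGATTAACTTGCCGA. The template strand is its reverse complement (complement CATCCGTAGCGCGCCGGTCGAACCTTCGACGTGCGCATTCCCGAACTGGTTCCTAATTGAACGGCT, then reverse).

5'-TCGGCAAGTTAATCCTTGGTCAAGCCCTTACGCGTGCAGCTTCCAAGCTGGCCGCGCGATGCCTAC-3'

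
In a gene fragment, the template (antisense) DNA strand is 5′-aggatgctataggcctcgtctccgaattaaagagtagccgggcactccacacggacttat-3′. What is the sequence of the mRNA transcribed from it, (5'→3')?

The mRNA has the sequence of the coding strand (reverse complement of the template) with T→U. Reverse complement of AGGATGCTATAGGCCTCGTCTCCGAATTAAAGAGTAGCCGGGCACTCCACACGGACTTAT is ATAAGTCCGTGTGGAGTGCCCGGCTACTCTTTAATTCGGAGACGAGGCCTATAGCATCCT; then T→U.

5'-AUAAGUCCGUGUGGAGUGCCCGGCUACUCUUUAAUUCGGAGACGAGGCCUAUAGCAUCCU-3'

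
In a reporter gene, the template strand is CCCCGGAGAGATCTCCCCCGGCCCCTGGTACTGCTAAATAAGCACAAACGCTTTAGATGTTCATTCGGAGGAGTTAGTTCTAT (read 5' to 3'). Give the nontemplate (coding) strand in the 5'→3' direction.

5'-ATAGAACTAACTCCTCCGAATGAACATCTAAAGCGTTTGTGCTTATTTAGCAGTACCAGGGGCCGGGGGAGATCTCTCCGGGG-3'

The coding strand is complementary and antiparallel to the template: take the complement (A↔T, G↔C) and reverse.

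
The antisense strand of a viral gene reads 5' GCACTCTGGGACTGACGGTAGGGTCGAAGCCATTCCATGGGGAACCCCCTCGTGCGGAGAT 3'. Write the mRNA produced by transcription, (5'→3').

The mRNA has the sequence of the coding strand (reverse complement of the template) with T→U. Reverse complement of GCACTCTGGGACTGACGGTAGGGTCGAAGCCATTCCATGGGGAACCCCCTCGTGCGGAGAT is ATCTCCGCACGAGGGGGTTCCCCATGGAATGGCTTCGACCCTACCGTCAGTCCCAGAGTGC; then T→U.

5'-AUCUCCGCACGAGGGGGUUCCCCAUGGAAUGGCUUCGACCCUACCGUCAGUCCCAGAGUGC-3'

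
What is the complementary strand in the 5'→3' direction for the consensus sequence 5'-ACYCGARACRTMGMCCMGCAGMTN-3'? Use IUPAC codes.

5'-NAKCTGCKGGKCKAYGTYTCGRGT-3'

Standard pairs A↔T, G↔C; ambiguity codes pair R↔Y, M↔K, N↔N. Complement (TGRGCTYTGYAKCKGGKCGTCKAN), then reverse for 5'→3'.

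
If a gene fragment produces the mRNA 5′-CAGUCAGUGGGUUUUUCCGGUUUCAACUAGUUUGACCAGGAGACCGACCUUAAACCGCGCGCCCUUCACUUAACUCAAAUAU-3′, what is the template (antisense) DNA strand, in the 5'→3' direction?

5'-ATATTTGAGTTAAGTGAAGGGCGCGCGGTTTAAGGTCGGTCTCCTGGTCAAACTAGTTGAAACCGGAAAAACCCACTGACTG-3'

Replace U with T to get the coding DNA strand: CAGTCAGTGGGTTTTTCCGGTTTCAACTAGTTTGACCAGGAGACCGACCTTAAACCGCGCGCCCTTCACTTAACTCAAATAT. The template strand is its reverse complement (complement GTCAGTCACCCAAAAAGGCCAAAGTTGATCAAACTGGTCCTCTGGCTGGAATTTGGCGCGCGGGAAGTGAATTGAGTTTATA, then reverse).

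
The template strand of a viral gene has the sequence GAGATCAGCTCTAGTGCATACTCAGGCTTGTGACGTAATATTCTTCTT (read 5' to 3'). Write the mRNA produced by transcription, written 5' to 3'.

RNA polymerase reads the template 3'→5' and synthesizes mRNA 5'→3' by base-pairing (A→U, T→A, G↔C). The complement of the template is CTCTAGTCGAGATCACGTATGAGTCCGAACACTGCATTATAAGAAGAA; antiparallel, so 5'→3' the coding strand is AAGAAGAATATTACGTCACAAGCCTGAGTATGCACTAGAGCTGATCTC. Replace T with U for the mRNA.

5′-AAGAAGAAUAUUACGUCACAAGCCUGAGUAUGCACUAGAGCUGAUCUC-3′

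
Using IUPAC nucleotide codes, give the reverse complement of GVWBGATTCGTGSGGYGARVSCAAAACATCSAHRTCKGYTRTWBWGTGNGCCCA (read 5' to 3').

Standard pairs A↔T, G↔C; ambiguity codes pair R↔Y, K↔M, W↔W, S↔S, B↔V, H↔D, N↔N. Complement (CBWVCTAAGCACSCCRCTYBSGTTTTGTAGSTDYAGMCRAYAWVWCACNCGGGT), then reverse for 5'→3'.

5'-TGGGCNCACWVWAYARCMGAYDTSGATGTTTTGSBYTCRCCSCACGAATCVWBC-3'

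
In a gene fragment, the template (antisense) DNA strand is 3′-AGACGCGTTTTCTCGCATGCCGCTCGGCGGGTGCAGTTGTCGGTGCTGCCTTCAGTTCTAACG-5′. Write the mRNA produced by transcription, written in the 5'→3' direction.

Reading the template 3'→5' as shown, RNA polymerase pairs each base (A→U, T→A, G↔C) to build mRNA 5'→3' directly.

5′-UCUGCGCAAAAGAGCGUACGGCGAGCCGCCCACGUCAACAGCCACGACGGAAGUCAAGAUUGC-3′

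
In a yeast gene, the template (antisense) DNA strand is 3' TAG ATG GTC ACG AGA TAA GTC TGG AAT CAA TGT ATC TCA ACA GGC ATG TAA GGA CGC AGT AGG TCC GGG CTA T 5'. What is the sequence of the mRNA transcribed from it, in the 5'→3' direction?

Reading the template 3'→5' as shown, RNA polymerase pairs each base (A→U, T→A, G↔C) to build mRNA 5'→3' directly.

5'-AUCUACCAGUGCUCUAUUCAGACCUUAGUUACAUAGAGUUGUCCGUACAUUCCUGCGUCAUCCAGGCCCGAUA-3'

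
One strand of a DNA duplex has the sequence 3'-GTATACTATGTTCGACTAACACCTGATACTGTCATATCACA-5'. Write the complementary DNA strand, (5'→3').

The strand is given 3'→5', so its complement runs 5'→3' in the same left-to-right order: pair each base A↔T, G↔C.

5'-CATATGATACAAGCTGATTGTGGACTATGACAGTATAGTGT-3'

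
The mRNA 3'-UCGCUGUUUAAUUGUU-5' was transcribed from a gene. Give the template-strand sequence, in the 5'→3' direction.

5′-AGCGACAAATTAACAA-3′

Written 5'→3' the mRNA is UUGUUAAUUUGUCGCU, so the coding DNA strand is TTGTTAATTTGTCGCT. The template is its reverse complement.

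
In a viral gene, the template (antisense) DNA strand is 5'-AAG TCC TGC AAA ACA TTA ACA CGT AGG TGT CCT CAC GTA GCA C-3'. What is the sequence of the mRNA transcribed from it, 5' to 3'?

RNA polymerase reads the template 3'→5' and synthesizes mRNA 5'→3' by base-pairing (A→U, T→A, G↔C). The complement of the template is TTCAGGACGTTTTGTAATTGTGCATCCACAGGAGTGCATCGTG; antiparallel, so 5'→3' the coding strand is GTGCTACGTGAGGACACCTACGTGTTAATGTTTTGCAGGACTT. Replace T with U for the mRNA.

5'-GUGCUACGUGAGGACACCUACGUGUUAAUGUUUUGCAGGACUU-3'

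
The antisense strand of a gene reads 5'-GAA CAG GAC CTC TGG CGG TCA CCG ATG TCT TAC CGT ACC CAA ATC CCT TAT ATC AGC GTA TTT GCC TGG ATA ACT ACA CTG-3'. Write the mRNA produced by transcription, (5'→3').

The mRNA has the sequence of the coding strand (reverse complement of the template) with T→U. Reverse complement of GAACAGGACCTCTGGCGGTCACCGATGTCTTACCGTACCCAAATCCCTTATATCAGCGTATTTGCCTGGATAACTACACTG is CAGTGTAGTTATCCAGGCAAATACGCTGATATAAGGGATTTGGGTACGGTAAGACATCGGTGACCGCCAGAGGTCCTGTTC; then T→U.

5'-CAGUGUAGUUAUCCAGGCAAAUACGCUGAUAUAAGGGAUUUGGGUACGGUAAGACAUCGGUGACCGCCAGAGGUCCUGUUC-3'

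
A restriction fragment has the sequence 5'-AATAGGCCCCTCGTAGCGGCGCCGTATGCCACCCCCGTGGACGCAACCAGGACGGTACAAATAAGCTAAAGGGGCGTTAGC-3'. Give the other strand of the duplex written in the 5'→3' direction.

Pairing A↔T and G↔C gives TTATCCGGGGAGCATCGCCGCGGCATACGGTGGGGGCACCTGCGTTGGTCCTGCCATGTTTATTCGATTTCCCCGCAATCG, running 3'→5'. Reverse for the 5'→3' convention.

5′-GCTAACGCCCCTTTAGCTTATTTGTACCGTCCTGGTTGCGTCCACGGGGGTGGCATACGGCGCCGCTACGAGGGGCCTATT-3′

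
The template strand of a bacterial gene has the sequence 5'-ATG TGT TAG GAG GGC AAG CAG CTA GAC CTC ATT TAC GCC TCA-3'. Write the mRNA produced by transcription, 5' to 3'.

The mRNA has the sequence of the coding strand (reverse complement of the template) with T→U. Reverse complement of ATGTGTTAGGAGGGCAAGCAGCTAGACCTCATTTACGCCTCA is TGAGGCGTAAATGAGGTCTAGCTGCTTGCCCTCCTAACACAT; then T→U.

5'-UGAGGCGUAAAUGAGGUCUAGCUGCUUGCCCUCCUAACACAU-3'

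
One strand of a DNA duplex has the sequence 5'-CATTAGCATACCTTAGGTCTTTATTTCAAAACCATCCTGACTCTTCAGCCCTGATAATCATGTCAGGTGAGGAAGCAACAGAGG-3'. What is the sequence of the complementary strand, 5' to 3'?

The complement of CATTAGCATACCTTAGGTCTTTATTTCAAAACCATCCTGACTCTTCAGCCCTGATAATCATGTCAGGTGAGGAAGCAACAGAGG is GTAATCGTATGGAATCCAGAAATAAAGTTTTGGTAGGACTGAGAAGTCGGGACTATTAGTACAGTCCACTCCTTCGTTGTCTCC (A↔T, G↔C). DNA strands are antiparallel, so the complementary strand runs 3'→5'; reversing gives the 5'→3' form.

5′-CCTCTGTTGCTTCCTCACCTGACATGATTATCAGGGCTGAAGAGTCAGGATGGTTTTGAAATAAAGACCTAAGGTATGCTAATG-3′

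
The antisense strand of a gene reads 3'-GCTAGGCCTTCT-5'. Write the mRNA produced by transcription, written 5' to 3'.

5'-CGAUCCGGAAGA-3'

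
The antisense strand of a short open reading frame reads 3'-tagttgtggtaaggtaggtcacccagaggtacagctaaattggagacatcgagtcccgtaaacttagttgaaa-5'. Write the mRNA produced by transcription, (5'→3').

5'-AUCAACACCAUUCCAUCCAGUGGGUCUCCAUGUCGAUUUAACCUCUGUAGCUCAGGGCAUUUGAAUCAACUUU-3'

Reading the template 3'→5' as shown, RNA polymerase pairs each base (A→U, T→A, G↔C) to build mRNA 5'→3' directly.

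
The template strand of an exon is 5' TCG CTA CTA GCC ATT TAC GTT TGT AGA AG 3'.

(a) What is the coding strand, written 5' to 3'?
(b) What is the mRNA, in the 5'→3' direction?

(a) The coding strand is the reverse complement of the template: complement AGCGATGATCGGTAAATGCAAACATCTTC, then reverse.
(b) mRNA has the coding-strand sequence with T→U.

(a) 5'-CTTCTACAAACGTAAATGGCTAGTAGCGA-3'
(b) 5'-CUUCUACAAACGUAAAUGGCUAGUAGCGA-3'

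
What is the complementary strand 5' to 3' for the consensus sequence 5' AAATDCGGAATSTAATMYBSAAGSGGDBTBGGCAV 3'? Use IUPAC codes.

5′-BTGCCVAVHCCSCTTSVRKATTASATTCCGHATTT-3′

Standard pairs A↔T, G↔C; ambiguity codes pair Y↔R, M↔K, S↔S, B↔V, D↔H. Complement (TTTAHGCCTTASATTAKRVSTTCSCCHVAVCCGTB), then reverse for 5'→3'.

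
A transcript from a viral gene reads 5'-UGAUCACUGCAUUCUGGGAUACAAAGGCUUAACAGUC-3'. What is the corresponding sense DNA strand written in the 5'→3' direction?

5'-TGATCACTGCATTCTGGGATACAAAGGCTTAACAGTC-3'

The coding DNA strand has the same 5'→3' sequence as the mRNA with U replaced by T.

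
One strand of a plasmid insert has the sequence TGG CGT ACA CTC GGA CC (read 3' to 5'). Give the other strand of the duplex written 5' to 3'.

5'-ACCGCATGTGAGCCTGG-3'

The strand is given 3'→5', so its complement runs 5'→3' in the same left-to-right order: pair each base A↔T, G↔C.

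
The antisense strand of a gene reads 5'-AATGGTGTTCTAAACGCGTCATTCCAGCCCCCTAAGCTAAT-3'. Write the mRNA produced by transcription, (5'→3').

RNA polymerase reads the template 3'→5' and synthesizes mRNA 5'→3' by base-pairing (A→U, T→A, G↔C). The complement of the template is TTACCACAAGATTTGCGCAGTAAGGTCGGGGGATTCGATTA; antiparallel, so 5'→3' the coding strand is ATTAGCTTAGGGGGCTGGAATGACGCGTTTAGAACACCATT. Replace T with U for the mRNA.

5'-AUUAGCUUAGGGGGCUGGAAUGACGCGUUUAGAACACCAUU-3'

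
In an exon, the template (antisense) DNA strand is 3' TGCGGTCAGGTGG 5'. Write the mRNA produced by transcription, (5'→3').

5′-ACGCCAGUCCACC-3′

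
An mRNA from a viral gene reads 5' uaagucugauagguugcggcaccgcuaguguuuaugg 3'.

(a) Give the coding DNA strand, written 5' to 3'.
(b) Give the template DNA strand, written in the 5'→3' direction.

(a) 5'-TAAGTCTGATAGGTTGCGGCACCGCTAGTGTTTATGG-3'
(b) 5′-CCATAAACACTAGCGGTGCCGCAACCTATCAGACTTA-3′

(a) The coding strand matches the mRNA with U→T.
(b) The template strand is the reverse complement of the coding strand.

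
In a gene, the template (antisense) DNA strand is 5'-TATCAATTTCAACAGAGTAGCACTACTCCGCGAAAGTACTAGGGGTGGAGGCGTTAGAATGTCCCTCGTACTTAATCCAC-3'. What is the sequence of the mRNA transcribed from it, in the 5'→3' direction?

5'-GUGGAUUAAGUACGAGGGACAUUCUAACGCCUCCACCCCUAGUACUUUCGCGGAGUAGUGCUACUCUGUUGAAAUUGAUA-3'

RNA polymerase reads the template 3'→5' and synthesizes mRNA 5'→3' by base-pairing (A→U, T→A, G↔C). The complement of the template is ATAGTTAAAGTTGTCTCATCGTGATGAGGCGCTTTCATGATCCCCACCTCCGCAATCTTACAGGGAGCATGAATTAGGTG; antiparallel, so 5'→3' the coding strand is GTGGATTAAGTACGAGGGACATTCTAACGCCTCCACCCCTAGTACTTTCGCGGAGTAGTGCTACTCTGTTGAAATTGATA. Replace T with U for the mRNA.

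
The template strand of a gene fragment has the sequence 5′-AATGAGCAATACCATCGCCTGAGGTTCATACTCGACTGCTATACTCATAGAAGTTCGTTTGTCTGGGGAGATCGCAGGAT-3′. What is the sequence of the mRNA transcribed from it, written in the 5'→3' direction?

5'-AUCCUGCGAUCUCCCCAGACAAACGAACUUCUAUGAGUAUAGCAGUCGAGUAUGAACCUCAGGCGAUGGUAUUGCUCAUU-3'

The mRNA has the sequence of the coding strand (reverse complement of the template) with T→U. Reverse complement of AATGAGCAATACCATCGCCTGAGGTTCATACTCGACTGCTATACTCATAGAAGTTCGTTTGTCTGGGGAGATCGCAGGAT is ATCCTGCGATCTCCCCAGACAAACGAACTTCTATGAGTATAGCAGTCGAGTATGAACCTCAGGCGATGGTATTGCTCATT; then T→U.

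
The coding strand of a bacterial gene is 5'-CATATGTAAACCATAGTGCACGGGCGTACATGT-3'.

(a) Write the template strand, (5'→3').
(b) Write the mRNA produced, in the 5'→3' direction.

(a) 5'-ACATGTACGCCCGTGCACTATGGTTTACATATG-3'
(b) 5'-CAUAUGUAAACCAUAGUGCACGGGCGUACAUGU-3'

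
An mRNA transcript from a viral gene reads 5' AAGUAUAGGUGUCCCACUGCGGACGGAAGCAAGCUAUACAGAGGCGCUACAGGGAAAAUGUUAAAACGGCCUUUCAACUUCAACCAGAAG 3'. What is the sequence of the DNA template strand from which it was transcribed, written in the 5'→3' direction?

Replace U with T to get the coding DNA strand: AAGTATAGGTGTCCCACTGCGGACGGAAGCAAGCTATACAGAGGCGCTACAGGGAAAATGTTAAAACGGCCTTTCAACTTCAACCAGAAG. The template strand is its reverse complement (complement TTCATATCCACAGGGTGACGCCTGCCTTCGTTCGATATGTCTCCGCGATGTCCCTTTTACAATTTTGCCGGAAAGTTGAAGTTGGTCTTC, then reverse).

5′-CTTCTGGTTGAAGTTGAAAGGCCGTTTTAACATTTTCCCTGTAGCGCCTCTGTATAGCTTGCTTCCGTCCGCAGTGGGACACCTATACTT-3′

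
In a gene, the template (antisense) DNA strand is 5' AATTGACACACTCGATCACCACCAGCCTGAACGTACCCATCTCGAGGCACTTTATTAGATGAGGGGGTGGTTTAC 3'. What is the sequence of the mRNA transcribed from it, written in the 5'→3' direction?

5'-GUAAACCACCCCCUCAUCUAAUAAAGUGCCUCGAGAUGGGUACGUUCAGGCUGGUGGUGAUCGAGUGUGUCAAUU-3'

The mRNA has the sequence of the coding strand (reverse complement of the template) with T→U. Reverse complement of AATTGACACACTCGATCACCACCAGCCTGAACGTACCCATCTCGAGGCACTTTATTAGATGAGGGGGTGGTTTAC is GTAAACCACCCCCTCATCTAATAAAGTGCCTCGAGATGGGTACGTTCAGGCTGGTGGTGATCGAGTGTGTCAATT; then T→U.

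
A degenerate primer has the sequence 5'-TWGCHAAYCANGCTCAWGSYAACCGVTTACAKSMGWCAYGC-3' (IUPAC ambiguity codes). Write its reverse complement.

Standard pairs A↔T, G↔C; ambiguity codes pair Y↔R, M↔K, W↔W, S↔S, H↔D, V↔B, N↔N. Complement (AWCGDTTRGTNCGAGTWCSRTTGGCBAATGTMSKCWGTRCG), then reverse for 5'→3'.

5'-GCRTGWCKSMTGTAABCGGTTRSCWTGAGCNTGRTTDGCWA-3'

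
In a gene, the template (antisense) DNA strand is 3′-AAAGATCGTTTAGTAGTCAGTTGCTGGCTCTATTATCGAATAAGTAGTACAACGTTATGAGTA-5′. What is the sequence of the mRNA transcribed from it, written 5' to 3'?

Reading the template 3'→5' as shown, RNA polymerase pairs each base (A→U, T→A, G↔C) to build mRNA 5'→3' directly.

5′-UUUCUAGCAAAUCAUCAGUCAACGACCGAGAUAAUAGCUUAUUCAUCAUGUUGCAAUACUCAU-3′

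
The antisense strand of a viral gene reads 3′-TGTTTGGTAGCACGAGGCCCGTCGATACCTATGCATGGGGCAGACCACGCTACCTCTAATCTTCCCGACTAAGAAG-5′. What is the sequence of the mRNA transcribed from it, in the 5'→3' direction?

Reading the template 3'→5' as shown, RNA polymerase pairs each base (A→U, T→A, G↔C) to build mRNA 5'→3' directly.

5'-ACAAACCAUCGUGCUCCGGGCAGCUAUGGAUACGUACCCCGUCUGGUGCGAUGGAGAUUAGAAGGGCUGAUUCUUC-3'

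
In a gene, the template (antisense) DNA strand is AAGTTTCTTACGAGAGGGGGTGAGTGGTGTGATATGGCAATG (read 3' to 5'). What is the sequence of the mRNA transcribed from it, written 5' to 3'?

5′-UUCAAAGAAUGCUCUCCCCCACUCACCACACUAUACCGUUAC-3′

Reading the template 3'→5' as shown, RNA polymerase pairs each base (A→U, T→A, G↔C) to build mRNA 5'→3' directly.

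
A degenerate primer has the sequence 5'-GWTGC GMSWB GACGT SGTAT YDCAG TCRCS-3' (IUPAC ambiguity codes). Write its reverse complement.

5′-SGYGACTGHRATACSACGTCVWSKCGCAWC-3′

Standard pairs A↔T, G↔C; ambiguity codes pair R↔Y, M↔K, W↔W, S↔S, B↔V, D↔H. Complement (CWACGCKSWVCTGCASCATARHGTCAGYGS), then reverse for 5'→3'.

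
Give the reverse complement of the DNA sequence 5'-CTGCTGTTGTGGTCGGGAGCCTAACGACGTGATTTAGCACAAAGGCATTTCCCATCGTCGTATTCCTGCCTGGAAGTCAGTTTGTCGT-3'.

Complement each base (A↔T, G↔C): GACGACAACACCAGCCCTCGGATTGCTGCACTAAATCGTGTTTCCGTAAAGGGTAGCAGCATAAGGACGGACCTTCAGTCAAACAGCA. Then reverse.

5'-ACGACAAACTGACTTCCAGGCAGGAATACGACGATGGGAAATGCCTTTGTGCTAAATCACGTCGTTAGGCTCCCGACCACAACAGCAG-3'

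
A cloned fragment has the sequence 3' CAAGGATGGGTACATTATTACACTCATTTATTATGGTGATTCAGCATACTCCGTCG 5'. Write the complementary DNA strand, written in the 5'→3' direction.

5'-GTTCCTACCCATGTAATAATGTGAGTAAATAATACCACTAAGTCGTATGAGGCAGC-3'

The strand is given 3'→5', so its complement runs 5'→3' in the same left-to-right order: pair each base A↔T, G↔C.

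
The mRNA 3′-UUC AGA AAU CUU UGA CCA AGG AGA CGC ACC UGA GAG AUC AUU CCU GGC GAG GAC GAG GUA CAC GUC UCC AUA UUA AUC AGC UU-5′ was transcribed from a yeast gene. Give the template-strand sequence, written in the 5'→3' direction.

Written 5'→3' the mRNA is UUCGACUAAUUAUACCUCUGCACAUGGAGCAGGAGCGGUCCUUACUAGAGAGUCCACGCAGAGGAACCAGUUUCUAAAGACUU, so the coding DNA strand is TTCGACTAATTATACCTCTGCACATGGAGCAGGAGCGGTCCTTACTAGAGAGTCCACGCAGAGGAACCAGTTTCTAAAGACTT. The template is its reverse complement.

5'-AAGTCTTTAGAAACTGGTTCCTCTGCGTGGACTCTCTAGTAAGGACCGCTCCTGCTCCATGTGCAGAGGTATAATTAGTCGAA-3'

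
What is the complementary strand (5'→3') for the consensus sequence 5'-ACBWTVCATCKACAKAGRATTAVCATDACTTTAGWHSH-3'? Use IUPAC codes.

Standard pairs A↔T, G↔C; ambiguity codes pair R↔Y, K↔M, W↔W, S↔S, B↔V, D↔H. Complement (TGVWABGTAGMTGTMTCYTAATBGTAHTGAAATCWDSD), then reverse for 5'→3'.

5'-DSDWCTAAAGTHATGBTAATYCTMTGTMGATGBAWVGT-3'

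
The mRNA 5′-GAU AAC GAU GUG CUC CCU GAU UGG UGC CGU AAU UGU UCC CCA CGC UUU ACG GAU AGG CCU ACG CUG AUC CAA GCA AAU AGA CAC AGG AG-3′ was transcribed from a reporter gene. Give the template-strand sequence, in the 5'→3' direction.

Replace U with T to get the coding DNA strand: GATAACGATGTGCTCCCTGATTGGTGCCGTAATTGTTCCCCACGCTTTACGGATAGGCCTACGCTGATCCAAGCAAATAGACACAGGAG. The template strand is its reverse complement (complement CTATTGCTACACGAGGGACTAACCACGGCATTAACAAGGGGTGCGAAATGCCTATCCGGATGCGACTAGGTTCGTTTATCTGTGTCCTC, then reverse).

5'-CTCCTGTGTCTATTTGCTTGGATCAGCGTAGGCCTATCCGTAAAGCGTGGGGAACAATTACGGCACCAATCAGGGAGCACATCGTTATC-3'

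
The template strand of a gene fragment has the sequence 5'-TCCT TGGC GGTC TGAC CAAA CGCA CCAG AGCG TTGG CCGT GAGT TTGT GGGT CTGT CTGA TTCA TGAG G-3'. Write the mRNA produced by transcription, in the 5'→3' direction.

5'-CCUCAUGAAUCAGACAGACCCACAAACUCACGGCCAACGCUCUGGUGCGUUUGGUCAGACCGCCAAGGA-3'

The mRNA has the sequence of the coding strand (reverse complement of the template) with T→U. Reverse complement of TCCTTGGCGGTCTGACCAAACGCACCAGAGCGTTGGCCGTGAGTTTGTGGGTCTGTCTGATTCATGAGG is CCTCATGAATCAGACAGACCCACAAACTCACGGCCAACGCTCTGGTGCGTTTGGTCAGACCGCCAAGGA; then T→U.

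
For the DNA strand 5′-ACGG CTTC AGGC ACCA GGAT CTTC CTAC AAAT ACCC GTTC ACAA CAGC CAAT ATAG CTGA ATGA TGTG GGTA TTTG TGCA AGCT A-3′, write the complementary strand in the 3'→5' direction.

3'-TGCCGAAGTCCGTGGTCCTAGAAGGATGTTTATGGGCAAGTGTTGTCGGTTATATCGACTTACTACACCCATAAACACGTTCGAT-5'

Base-pairing A↔T, G↔C gives the complement. The complementary strand is antiparallel, so paired with a 5'→3' strand it runs 3'→5'.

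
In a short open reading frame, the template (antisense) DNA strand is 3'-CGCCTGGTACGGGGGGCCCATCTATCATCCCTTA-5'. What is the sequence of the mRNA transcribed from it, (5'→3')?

Reading the template 3'→5' as shown, RNA polymerase pairs each base (A→U, T→A, G↔C) to build mRNA 5'→3' directly.

5'-GCGGACCAUGCCCCCCGGGUAGAUAGUAGGGAAU-3'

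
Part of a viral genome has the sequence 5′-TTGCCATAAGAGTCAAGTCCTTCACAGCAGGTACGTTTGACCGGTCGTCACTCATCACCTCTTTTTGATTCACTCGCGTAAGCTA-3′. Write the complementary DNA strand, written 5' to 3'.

5'-TAGCTTACGCGAGTGAATCAAAAAGAGGTGATGAGTGACGACCGGTCAAACGTACCTGCTGTGAAGGACTTGACTCTTATGGCAA-3'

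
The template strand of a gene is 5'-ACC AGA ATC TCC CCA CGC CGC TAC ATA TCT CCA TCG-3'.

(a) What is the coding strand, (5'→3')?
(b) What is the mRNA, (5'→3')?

(a) The coding strand is the reverse complement of the template: complement TGGTCTTAGAGGGGTGCGGCGATGTATAGAGGTAGC, then reverse.
(b) mRNA has the coding-strand sequence with T→U.

(a) 5'-CGATGGAGATATGTAGCGGCGTGGGGAGATTCTGGT-3'
(b) 5'-CGAUGGAGAUAUGUAGCGGCGUGGGGAGAUUCUGGU-3'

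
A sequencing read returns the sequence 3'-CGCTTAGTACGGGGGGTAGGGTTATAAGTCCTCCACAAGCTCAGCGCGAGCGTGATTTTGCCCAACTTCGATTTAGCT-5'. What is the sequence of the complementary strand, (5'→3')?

5'-GCGAATCATGCCCCCCATCCCAATATTCAGGAGGTGTTCGAGTCGCGCTCGCACTAAAACGGGTTGAAGCTAAATCGA-3'

The strand is given 3'→5', so its complement runs 5'→3' in the same left-to-right order: pair each base A↔T, G↔C.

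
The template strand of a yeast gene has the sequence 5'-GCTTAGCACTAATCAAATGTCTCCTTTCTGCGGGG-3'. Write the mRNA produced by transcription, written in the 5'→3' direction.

RNA polymerase reads the template 3'→5' and synthesizes mRNA 5'→3' by base-pairing (A→U, T→A, G↔C). The complement of the template is CGAATCGTGATTAGTTTACAGAGGAAAGACGCCCC; antiparallel, so 5'→3' the coding strand is CCCCGCAGAAAGGAGACATTTGATTAGTGCTAAGC. Replace T with U for the mRNA.

5'-CCCCGCAGAAAGGAGACAUUUGAUUAGUGCUAAGC-3'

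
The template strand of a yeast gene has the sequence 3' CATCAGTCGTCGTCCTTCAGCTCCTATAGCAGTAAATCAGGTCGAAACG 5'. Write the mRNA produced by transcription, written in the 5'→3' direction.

Reading the template 3'→5' as shown, RNA polymerase pairs each base (A→U, T→A, G↔C) to build mRNA 5'→3' directly.

5'-GUAGUCAGCAGCAGGAAGUCGAGGAUAUCGUCAUUUAGUCCAGCUUUGC-3'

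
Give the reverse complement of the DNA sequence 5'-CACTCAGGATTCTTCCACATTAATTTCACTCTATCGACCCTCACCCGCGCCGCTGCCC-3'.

5'-GGGCAGCGGCGCGGGTGAGGGTCGATAGAGTGAAATTAATGTGGAAGAATCCTGAGTG-3'

Complement each base (A↔T, G↔C): GTGAGTCCTAAGAAGGTGTAATTAAAGTGAGATAGCTGGGAGTGGGCGCGGCGACGGG. Then reverse.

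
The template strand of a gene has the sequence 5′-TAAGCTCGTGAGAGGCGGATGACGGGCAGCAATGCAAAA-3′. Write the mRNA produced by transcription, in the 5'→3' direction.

5'-UUUUGCAUUGCUGCCCGUCAUCCGCCUCUCACGAGCUUA-3'

RNA polymerase reads the template 3'→5' and synthesizes mRNA 5'→3' by base-pairing (A→U, T→A, G↔C). The complement of the template is ATTCGAGCACTCTCCGCCTACTGCCCGTCGTTACGTTTT; antiparallel, so 5'→3' the coding strand is TTTTGCATTGCTGCCCGTCATCCGCCTCTCACGAGCTTA. Replace T with U for the mRNA.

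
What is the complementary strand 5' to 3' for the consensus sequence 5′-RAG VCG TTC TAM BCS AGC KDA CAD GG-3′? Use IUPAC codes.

Standard pairs A↔T, G↔C; ambiguity codes pair R↔Y, M↔K, S↔S, B↔V, D↔H. Complement (YTCBGCAAGATKVGSTCGMHTGTHCC), then reverse for 5'→3'.

5'-CCHTGTHMGCTSGVKTAGAACGBCTY-3'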